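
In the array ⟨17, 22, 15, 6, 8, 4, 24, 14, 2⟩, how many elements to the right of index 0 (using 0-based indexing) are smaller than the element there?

6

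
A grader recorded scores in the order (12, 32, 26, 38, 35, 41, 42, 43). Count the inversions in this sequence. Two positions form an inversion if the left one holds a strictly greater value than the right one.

There are 2 inversions.

Count, for each position, how many later elements it exceeds:
12: 0
32: 1
26: 0
38: 1
35: 0
41: 0
42: 0
43: 0
Sum: 0 + 1 + 0 + 1 + 0 + 0 + 0 + 0 = 2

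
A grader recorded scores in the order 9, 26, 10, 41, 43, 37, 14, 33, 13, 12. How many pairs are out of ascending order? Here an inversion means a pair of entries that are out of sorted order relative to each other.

Element-by-element contributions:
9 → none → 0
26 → 10, 14, 13, 12 → 4
10 → none → 0
41 → 37, 14, 33, 13, 12 → 5
43 → 37, 14, 33, 13, 12 → 5
37 → 14, 33, 13, 12 → 4
14 → 13, 12 → 2
33 → 13, 12 → 2
13 → 12 → 1
12 → none → 0
Sum: 0 + 4 + 0 + 5 + 5 + 4 + 2 + 2 + 1 + 0 = 23

23 inversions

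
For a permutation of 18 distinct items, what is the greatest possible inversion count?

A reversed (strictly descending) arrangement makes every pair an inversion, giving C(18, 2) inversions.
C(18, 2) = 18·17/2 = 153

Inversions: 153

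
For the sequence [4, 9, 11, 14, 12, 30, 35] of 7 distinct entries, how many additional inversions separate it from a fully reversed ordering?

Maximum inversions for 7 distinct elements is C(7, 2) = 7·6/2 = 21.
Current inversions — for each element, count later smaller elements:
4: 0
9: 0
11: 0
14: 1
12: 0
30: 0
35: 0
Current total: 0 + 0 + 0 + 1 + 0 + 0 + 0 = 1
Shortfall: 21 − 1 = 20

20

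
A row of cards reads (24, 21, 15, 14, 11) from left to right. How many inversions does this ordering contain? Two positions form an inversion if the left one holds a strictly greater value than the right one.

10

Out-of-order index pairs (0-indexed):
(0,1): 24 > 21
(0,2): 24 > 15
(0,3): 24 > 14
(0,4): 24 > 11
(1,2): 21 > 15
(1,3): 21 > 14
(1,4): 21 > 11
(2,3): 15 > 14
(2,4): 15 > 11
(3,4): 14 > 11
That's 10 pairs.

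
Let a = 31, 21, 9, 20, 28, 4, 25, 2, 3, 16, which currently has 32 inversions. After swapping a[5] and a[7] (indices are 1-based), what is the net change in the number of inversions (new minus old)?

-1

Positions 5 and 7 hold 28 and 25; after swapping, the array is [31, 21, 9, 20, 25, 4, 28, 2, 3, 16].
For each element, count later entries that are smaller:
31: 9
21: 6
9: 3
20: 4
25: 4
4: 2
28: 3
2: 0
3: 0
16: 0
Sum: 9 + 6 + 3 + 4 + 4 + 2 + 3 + 0 + 0 + 0 = 31
Change: 31 − 32 = -1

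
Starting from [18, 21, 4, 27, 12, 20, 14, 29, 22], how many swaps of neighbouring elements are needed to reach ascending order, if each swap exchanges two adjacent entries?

13

The minimum number of adjacent swaps to sort an array equals its inversion count, since every such swap removes exactly one inversion.
Count inversions — for each element, later elements that are smaller:
18: 4, 12, 14 → 3
21: 4, 12, 20, 14 → 4
4: none → 0
27: 12, 20, 14, 22 → 4
12: none → 0
20: 14 → 1
14: none → 0
29: 22 → 1
22: none → 0
Total inversions: 3 + 4 + 0 + 4 + 0 + 1 + 0 + 1 + 0 = 13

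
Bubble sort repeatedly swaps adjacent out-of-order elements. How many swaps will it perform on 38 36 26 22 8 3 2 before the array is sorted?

The minimum number of adjacent swaps to sort an array equals its inversion count, since every such swap removes exactly one inversion.
Count inversions — for each element, later elements that are smaller:
38: 36, 26, 22, 8, 3, 2 → 6
36: 26, 22, 8, 3, 2 → 5
26: 22, 8, 3, 2 → 4
22: 8, 3, 2 → 3
8: 3, 2 → 2
3: 2 → 1
2: none → 0
Total inversions: 6 + 5 + 4 + 3 + 2 + 1 + 0 = 21

21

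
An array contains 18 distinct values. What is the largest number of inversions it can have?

The maximum occurs when the array is in strictly decreasing order: every one of the C(18, 2) pairs is inverted.
C(18, 2) = 18·17/2 = 153

Inversions: 153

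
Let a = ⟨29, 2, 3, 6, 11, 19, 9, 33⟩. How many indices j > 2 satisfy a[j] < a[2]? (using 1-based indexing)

The element at index 2 is 2.
Elements after it: 3, 6, 11, 19, 9, 33
None of them are smaller than 2.

0 such elements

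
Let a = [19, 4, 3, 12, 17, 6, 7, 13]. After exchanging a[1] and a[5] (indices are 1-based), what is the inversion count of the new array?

Positions 1 and 5 hold 19 and 17; after swapping, the array is [17, 4, 3, 12, 19, 6, 7, 13].
Sweep left to right; for each value list the smaller values that follow it:
17 → 4, 3, 12, 6, 7, 13 → 6
4 → 3 → 1
3 → none → 0
12 → 6, 7 → 2
19 → 6, 7, 13 → 3
6 → none → 0
7 → none → 0
13 → none → 0
Sum: 6 + 1 + 0 + 2 + 3 + 0 + 0 + 0 = 12

12 inversions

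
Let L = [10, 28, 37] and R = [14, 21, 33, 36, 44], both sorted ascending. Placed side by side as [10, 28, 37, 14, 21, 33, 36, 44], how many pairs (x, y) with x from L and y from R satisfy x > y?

Count, for every r in R, how many entries of L exceed r:
r = 14: 28, 37 → 2
r = 21: 28, 37 → 2
r = 33: 37 → 1
r = 36: 37 → 1
r = 44: none → 0
Cross-inversions: 2 + 2 + 1 + 1 + 0 = 6

6 split inversions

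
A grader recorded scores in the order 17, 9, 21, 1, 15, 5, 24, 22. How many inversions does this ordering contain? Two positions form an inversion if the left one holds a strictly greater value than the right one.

Count, for each position, how many later elements it exceeds:
17 → 9, 1, 15, 5 → 4
9 → 1, 5 → 2
21 → 1, 15, 5 → 3
1 → none → 0
15 → 5 → 1
5 → none → 0
24 → 22 → 1
22 → none → 0
Sum: 4 + 2 + 3 + 0 + 1 + 0 + 1 + 0 = 11

11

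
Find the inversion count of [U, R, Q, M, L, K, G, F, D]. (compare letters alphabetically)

36

Count, for each position, how many later elements it exceeds:
U: 8
R: 7
Q: 6
M: 5
L: 4
K: 3
G: 2
F: 1
D: 0
Sum: 8 + 7 + 6 + 5 + 4 + 3 + 2 + 1 + 0 = 36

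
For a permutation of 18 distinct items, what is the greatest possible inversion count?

Inversions: 153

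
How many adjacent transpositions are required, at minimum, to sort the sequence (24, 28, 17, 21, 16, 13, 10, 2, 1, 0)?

43 swaps

The minimum number of adjacent swaps to sort an array equals its inversion count, since every such swap removes exactly one inversion.
Count inversions — for each element, later elements that are smaller:
24: 17, 21, 16, 13, 10, 2, 1, 0 → 8
28: 17, 21, 16, 13, 10, 2, 1, 0 → 8
17: 16, 13, 10, 2, 1, 0 → 6
21: 16, 13, 10, 2, 1, 0 → 6
16: 13, 10, 2, 1, 0 → 5
13: 10, 2, 1, 0 → 4
10: 2, 1, 0 → 3
2: 1, 0 → 2
1: 0 → 1
0: none → 0
Total inversions: 8 + 8 + 6 + 6 + 5 + 4 + 3 + 2 + 1 + 0 = 43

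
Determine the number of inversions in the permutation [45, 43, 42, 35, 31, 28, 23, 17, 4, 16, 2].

54

For each element, count later entries that are smaller:
45 → 43, 42, 35, 31, 28, 23, 17, 4, 16, 2 → 10
43 → 42, 35, 31, 28, 23, 17, 4, 16, 2 → 9
42 → 35, 31, 28, 23, 17, 4, 16, 2 → 8
35 → 31, 28, 23, 17, 4, 16, 2 → 7
31 → 28, 23, 17, 4, 16, 2 → 6
28 → 23, 17, 4, 16, 2 → 5
23 → 17, 4, 16, 2 → 4
17 → 4, 16, 2 → 3
4 → 2 → 1
16 → 2 → 1
2 → none → 0
Sum: 10 + 9 + 8 + 7 + 6 + 5 + 4 + 3 + 1 + 1 + 0 = 54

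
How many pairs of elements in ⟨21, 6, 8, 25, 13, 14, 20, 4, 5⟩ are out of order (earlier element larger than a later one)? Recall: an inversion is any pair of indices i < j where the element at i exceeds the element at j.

Out-of-order pairs: 22

Element-by-element contributions:
21: 7
6: 2
8: 2
25: 5
13: 2
14: 2
20: 2
4: 0
5: 0
Sum: 7 + 2 + 2 + 5 + 2 + 2 + 2 + 0 + 0 = 22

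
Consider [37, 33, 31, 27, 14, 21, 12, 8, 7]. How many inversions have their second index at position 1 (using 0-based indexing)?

1 such element

The element at index 1 is 33.
Elements before it: 37
Those larger than 33: 37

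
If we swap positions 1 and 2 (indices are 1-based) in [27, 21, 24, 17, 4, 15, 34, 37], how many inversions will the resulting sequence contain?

Positions 1 and 2 hold 27 and 21; after swapping, the array is [21, 27, 24, 17, 4, 15, 34, 37].
Count, for each position, how many later elements it exceeds:
21 → 17, 4, 15 → 3
27 → 24, 17, 4, 15 → 4
24 → 17, 4, 15 → 3
17 → 4, 15 → 2
4 → none → 0
15 → none → 0
34 → none → 0
37 → none → 0
Sum: 3 + 4 + 3 + 2 + 0 + 0 + 0 + 0 = 12

12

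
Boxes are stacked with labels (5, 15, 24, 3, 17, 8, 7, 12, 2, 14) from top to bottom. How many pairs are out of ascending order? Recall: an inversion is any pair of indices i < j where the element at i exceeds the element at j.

25

Element-by-element contributions:
5: 2
15: 6
24: 7
3: 1
17: 5
8: 2
7: 1
12: 1
2: 0
14: 0
Sum: 2 + 6 + 7 + 1 + 5 + 2 + 1 + 1 + 0 + 0 = 25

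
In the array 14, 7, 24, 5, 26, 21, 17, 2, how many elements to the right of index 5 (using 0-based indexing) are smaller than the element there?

2 such elements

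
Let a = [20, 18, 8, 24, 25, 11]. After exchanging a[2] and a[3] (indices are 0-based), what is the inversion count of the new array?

There are 8 inversions.

Positions 2 and 3 hold 8 and 24; after swapping, the array is [20, 18, 24, 8, 25, 11].
Sweep left to right; for each value list the smaller values that follow it:
20: 3
18: 2
24: 2
8: 0
25: 1
11: 0
Sum: 3 + 2 + 2 + 0 + 1 + 0 = 8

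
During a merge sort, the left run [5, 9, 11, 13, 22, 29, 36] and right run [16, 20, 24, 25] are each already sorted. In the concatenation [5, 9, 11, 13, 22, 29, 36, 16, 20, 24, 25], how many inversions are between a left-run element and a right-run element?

For each element r of the right run, count left-run elements greater than r:
r = 16: 22, 29, 36 → 3
r = 20: 22, 29, 36 → 3
r = 24: 29, 36 → 2
r = 25: 29, 36 → 2
Cross-inversions: 3 + 3 + 2 + 2 = 10

10 split inversions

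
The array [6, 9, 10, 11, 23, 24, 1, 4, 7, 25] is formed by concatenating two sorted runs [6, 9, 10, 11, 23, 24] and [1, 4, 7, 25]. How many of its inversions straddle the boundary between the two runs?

For each element r of the right run, count left-run elements greater than r:
r = 1: 6, 9, 10, 11, 23, 24 → 6
r = 4: 6, 9, 10, 11, 23, 24 → 6
r = 7: 9, 10, 11, 23, 24 → 5
r = 25: none → 0
Cross-inversions: 6 + 6 + 5 + 0 = 17

17 cross-inversions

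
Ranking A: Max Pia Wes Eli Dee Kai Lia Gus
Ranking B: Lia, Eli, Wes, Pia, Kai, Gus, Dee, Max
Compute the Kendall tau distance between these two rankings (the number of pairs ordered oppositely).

17 discordant pairs

Assign each item its position (1..8) in the first ordering, then rewrite the second ordering as that position sequence:
positions: Max→1, Pia→2, Wes→3, Eli→4, Dee→5, Kai→6, Lia→7, Gus→8
second ordering as positions: [7, 4, 3, 2, 6, 8, 5, 1]
Discordant pairs = inversions in this position sequence.
7: 4, 3, 2, 6, 5, 1 → 6
4: 3, 2, 1 → 3
3: 2, 1 → 2
2: 1 → 1
6: 5, 1 → 2
8: 5, 1 → 2
5: 1 → 1
1: 0
Total: 6 + 3 + 2 + 1 + 2 + 2 + 1 + 0 = 17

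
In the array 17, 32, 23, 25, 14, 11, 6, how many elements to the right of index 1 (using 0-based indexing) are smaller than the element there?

5

The element at index 1 is 32.
Elements after it: 23, 25, 14, 11, 6
Those smaller than 32: 23, 25, 14, 11, 6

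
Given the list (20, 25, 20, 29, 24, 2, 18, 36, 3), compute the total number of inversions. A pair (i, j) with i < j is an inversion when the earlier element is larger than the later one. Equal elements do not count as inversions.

For each element, count later entries that are smaller:
20 → 2, 18, 3 → 3
25 → 20, 24, 2, 18, 3 → 5
20 → 2, 18, 3 → 3
29 → 24, 2, 18, 3 → 4
24 → 2, 18, 3 → 3
2 → none → 0
18 → 3 → 1
36 → 3 → 1
3 → none → 0
Sum: 3 + 5 + 3 + 4 + 3 + 0 + 1 + 1 + 0 = 20

20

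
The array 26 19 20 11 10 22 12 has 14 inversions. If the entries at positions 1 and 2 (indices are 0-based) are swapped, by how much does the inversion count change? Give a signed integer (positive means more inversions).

+1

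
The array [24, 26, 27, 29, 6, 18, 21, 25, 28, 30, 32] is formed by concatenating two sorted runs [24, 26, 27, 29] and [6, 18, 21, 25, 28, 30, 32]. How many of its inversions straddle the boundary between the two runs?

Count, for every r in R, how many entries of L exceed r:
r = 6: 24, 26, 27, 29 → 4
r = 18: 24, 26, 27, 29 → 4
r = 21: 24, 26, 27, 29 → 4
r = 25: 26, 27, 29 → 3
r = 28: 29 → 1
r = 30: none → 0
r = 32: none → 0
Cross-inversions: 4 + 4 + 4 + 3 + 1 + 0 + 0 = 16

Split inversions: 16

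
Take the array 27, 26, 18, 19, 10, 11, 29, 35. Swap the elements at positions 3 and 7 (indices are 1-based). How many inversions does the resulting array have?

There are 16 inversions.

Positions 3 and 7 hold 18 and 29; after swapping, the array is [27, 26, 29, 19, 10, 11, 18, 35].
For each element, count later entries that are smaller:
27: 5
26: 4
29: 4
19: 3
10: 0
11: 0
18: 0
35: 0
Sum: 5 + 4 + 4 + 3 + 0 + 0 + 0 + 0 = 16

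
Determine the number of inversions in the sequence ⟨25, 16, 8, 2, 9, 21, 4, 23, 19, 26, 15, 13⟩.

There are 31 out-of-order pairs.

Sweep left to right; for each value list the smaller values that follow it:
25: 10
16: 6
8: 2
2: 0
9: 1
21: 4
4: 0
23: 3
19: 2
26: 2
15: 1
13: 0
Sum: 10 + 6 + 2 + 0 + 1 + 4 + 0 + 3 + 2 + 2 + 1 + 0 = 31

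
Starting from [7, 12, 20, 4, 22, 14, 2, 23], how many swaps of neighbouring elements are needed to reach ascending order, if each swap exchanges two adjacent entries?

Swaps: 11

The minimum number of adjacent swaps to sort an array equals its inversion count, since every such swap removes exactly one inversion.
Count inversions — for each element, later elements that are smaller:
7: 4, 2 → 2
12: 4, 2 → 2
20: 4, 14, 2 → 3
4: 2 → 1
22: 14, 2 → 2
14: 2 → 1
2: none → 0
23: none → 0
Total inversions: 2 + 2 + 3 + 1 + 2 + 1 + 0 + 0 = 11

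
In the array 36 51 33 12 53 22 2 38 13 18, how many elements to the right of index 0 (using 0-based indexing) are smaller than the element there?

The element at index 0 is 36.
Elements after it: 51, 33, 12, 53, 22, 2, 38, 13, 18
Those smaller than 36: 33, 12, 22, 2, 13, 18

6 such elements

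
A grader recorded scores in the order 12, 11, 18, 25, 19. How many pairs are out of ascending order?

There are 2 inversions.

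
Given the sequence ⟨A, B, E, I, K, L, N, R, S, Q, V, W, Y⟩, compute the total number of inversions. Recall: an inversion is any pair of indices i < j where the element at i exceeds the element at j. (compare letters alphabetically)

Inversions: 2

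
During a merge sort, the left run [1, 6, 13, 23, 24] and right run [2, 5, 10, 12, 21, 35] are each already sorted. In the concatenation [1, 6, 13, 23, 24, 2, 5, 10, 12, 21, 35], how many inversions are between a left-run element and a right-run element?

Take each right-half value and tally the left-half values above it:
r = 2: 6, 13, 23, 24 → 4
r = 5: 6, 13, 23, 24 → 4
r = 10: 13, 23, 24 → 3
r = 12: 13, 23, 24 → 3
r = 21: 23, 24 → 2
r = 35: none → 0
Cross-inversions: 4 + 4 + 3 + 3 + 2 + 0 = 16

16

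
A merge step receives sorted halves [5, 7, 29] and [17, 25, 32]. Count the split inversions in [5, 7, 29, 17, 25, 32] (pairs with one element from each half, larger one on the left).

2 cross-inversions

Take each right-half value and tally the left-half values above it:
r = 17: 29 → 1
r = 25: 29 → 1
r = 32: none → 0
Cross-inversions: 1 + 1 + 0 = 2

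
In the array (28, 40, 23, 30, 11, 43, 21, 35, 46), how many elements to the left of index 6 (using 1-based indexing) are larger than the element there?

0

The element at index 6 is 43.
Elements before it: 28, 40, 23, 30, 11
None of them are larger than 43.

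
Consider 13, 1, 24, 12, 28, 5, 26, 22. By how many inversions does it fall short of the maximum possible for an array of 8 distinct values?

Maximum inversions for 8 distinct elements is C(8, 2) = 8·7/2 = 28.
Current inversions — for each element, count later smaller elements:
13: 3
1: 0
24: 3
12: 1
28: 3
5: 0
26: 1
22: 0
Current total: 3 + 0 + 3 + 1 + 3 + 0 + 1 + 0 = 11
Shortfall: 28 − 11 = 17

17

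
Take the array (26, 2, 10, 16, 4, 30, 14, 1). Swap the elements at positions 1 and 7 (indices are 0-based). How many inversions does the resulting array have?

Positions 1 and 7 hold 2 and 1; after swapping, the array is [26, 1, 10, 16, 4, 30, 14, 2].
For each element, count later entries that are smaller:
26: 6
1: 0
10: 2
16: 3
4: 1
30: 2
14: 1
2: 0
Sum: 6 + 0 + 2 + 3 + 1 + 2 + 1 + 0 = 15

15 inversions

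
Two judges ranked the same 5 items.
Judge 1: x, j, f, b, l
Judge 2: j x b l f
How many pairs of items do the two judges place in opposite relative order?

Assign each item its position (1..5) in the first ordering, then rewrite the second ordering as that position sequence:
positions: x→1, j→2, f→3, b→4, l→5
second ordering as positions: [2, 1, 4, 5, 3]
Discordant pairs = inversions in this position sequence.
2: 1 → 1
1: 0
4: 3 → 1
5: 3 → 1
3: 0
Total: 1 + 0 + 1 + 1 + 0 = 3

Discordant pairs: 3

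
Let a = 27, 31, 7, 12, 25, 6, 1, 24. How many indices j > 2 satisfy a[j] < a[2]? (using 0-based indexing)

The element at index 2 is 7.
Elements after it: 12, 25, 6, 1, 24
Those smaller than 7: 6, 1

2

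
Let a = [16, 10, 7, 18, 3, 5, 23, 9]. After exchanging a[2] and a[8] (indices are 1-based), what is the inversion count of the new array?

Positions 2 and 8 hold 10 and 9; after swapping, the array is [16, 9, 7, 18, 3, 5, 23, 10].
For each element, count later entries that are smaller:
16: 5
9: 3
7: 2
18: 3
3: 0
5: 0
23: 1
10: 0
Sum: 5 + 3 + 2 + 3 + 0 + 0 + 1 + 0 = 14

14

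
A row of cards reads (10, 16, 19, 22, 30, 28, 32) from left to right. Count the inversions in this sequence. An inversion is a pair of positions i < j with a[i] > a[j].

1

For each element, count later entries that are smaller:
10: 0
16: 0
19: 0
22: 0
30: 1
28: 0
32: 0
Sum: 0 + 0 + 0 + 0 + 1 + 0 + 0 = 1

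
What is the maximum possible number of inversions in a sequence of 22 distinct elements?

A reversed (strictly descending) arrangement makes every pair an inversion, giving C(22, 2) inversions.
C(22, 2) = 22·21/2 = 231

231 inversions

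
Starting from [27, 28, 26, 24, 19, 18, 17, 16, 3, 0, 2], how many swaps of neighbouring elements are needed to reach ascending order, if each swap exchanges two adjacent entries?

The minimum number of adjacent swaps to sort an array equals its inversion count, since every such swap removes exactly one inversion.
Count inversions — for each element, later elements that are smaller:
27: 26, 24, 19, 18, 17, 16, 3, 0, 2 → 9
28: 26, 24, 19, 18, 17, 16, 3, 0, 2 → 9
26: 24, 19, 18, 17, 16, 3, 0, 2 → 8
24: 19, 18, 17, 16, 3, 0, 2 → 7
19: 18, 17, 16, 3, 0, 2 → 6
18: 17, 16, 3, 0, 2 → 5
17: 16, 3, 0, 2 → 4
16: 3, 0, 2 → 3
3: 0, 2 → 2
0: none → 0
2: none → 0
Total inversions: 9 + 9 + 8 + 7 + 6 + 5 + 4 + 3 + 2 + 0 + 0 = 53

53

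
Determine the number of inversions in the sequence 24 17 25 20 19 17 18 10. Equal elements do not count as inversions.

Element-by-element contributions:
24 → 17, 20, 19, 17, 18, 10 → 6
17 → 10 → 1
25 → 20, 19, 17, 18, 10 → 5
20 → 19, 17, 18, 10 → 4
19 → 17, 18, 10 → 3
17 → 10 → 1
18 → 10 → 1
10 → none → 0
Sum: 6 + 1 + 5 + 4 + 3 + 1 + 1 + 0 = 21

21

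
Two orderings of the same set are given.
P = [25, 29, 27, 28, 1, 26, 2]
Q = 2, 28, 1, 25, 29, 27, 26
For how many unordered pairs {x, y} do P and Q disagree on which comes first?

12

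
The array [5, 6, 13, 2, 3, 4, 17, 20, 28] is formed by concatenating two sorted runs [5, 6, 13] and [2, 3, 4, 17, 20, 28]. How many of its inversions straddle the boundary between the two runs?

9 split inversions

For each element r of the right run, count left-run elements greater than r:
r = 2: 5, 6, 13 → 3
r = 3: 5, 6, 13 → 3
r = 4: 5, 6, 13 → 3
r = 17: none → 0
r = 20: none → 0
r = 28: none → 0
Cross-inversions: 3 + 3 + 3 + 0 + 0 + 0 = 9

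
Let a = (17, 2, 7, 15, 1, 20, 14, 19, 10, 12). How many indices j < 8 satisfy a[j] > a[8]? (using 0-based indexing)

The element at index 8 is 10.
Elements before it: 17, 2, 7, 15, 1, 20, 14, 19
Those larger than 10: 17, 15, 20, 14, 19

5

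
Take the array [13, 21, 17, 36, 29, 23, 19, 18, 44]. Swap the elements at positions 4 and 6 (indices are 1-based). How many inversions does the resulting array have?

10 inversions

Positions 4 and 6 hold 36 and 23; after swapping, the array is [13, 21, 17, 23, 29, 36, 19, 18, 44].
Sweep left to right; for each value list the smaller values that follow it:
13 → none → 0
21 → 17, 19, 18 → 3
17 → none → 0
23 → 19, 18 → 2
29 → 19, 18 → 2
36 → 19, 18 → 2
19 → 18 → 1
18 → none → 0
44 → none → 0
Sum: 0 + 3 + 0 + 2 + 2 + 2 + 1 + 0 + 0 = 10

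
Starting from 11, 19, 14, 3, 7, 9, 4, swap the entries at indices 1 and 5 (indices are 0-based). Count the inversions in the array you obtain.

12 inversions

Positions 1 and 5 hold 19 and 9; after swapping, the array is [11, 9, 14, 3, 7, 19, 4].
For each element, count later entries that are smaller:
11 → 9, 3, 7, 4 → 4
9 → 3, 7, 4 → 3
14 → 3, 7, 4 → 3
3 → none → 0
7 → 4 → 1
19 → 4 → 1
4 → none → 0
Sum: 4 + 3 + 3 + 0 + 1 + 1 + 0 = 12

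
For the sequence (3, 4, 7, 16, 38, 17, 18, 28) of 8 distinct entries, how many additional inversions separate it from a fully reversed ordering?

Maximum inversions for 8 distinct elements is C(8, 2) = 8·7/2 = 28.
Current inversions — for each element, count later smaller elements:
3: 0
4: 0
7: 0
16: 0
38: 3
17: 0
18: 0
28: 0
Current total: 0 + 0 + 0 + 0 + 3 + 0 + 0 + 0 = 3
Shortfall: 28 − 3 = 25

25 inversions short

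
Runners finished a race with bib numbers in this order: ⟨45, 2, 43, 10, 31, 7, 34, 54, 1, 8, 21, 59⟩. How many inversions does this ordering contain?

31

Sweep left to right; for each value list the smaller values that follow it:
45: 9
2: 1
43: 7
10: 3
31: 4
7: 1
34: 3
54: 3
1: 0
8: 0
21: 0
59: 0
Sum: 9 + 1 + 7 + 3 + 4 + 1 + 3 + 3 + 0 + 0 + 0 + 0 = 31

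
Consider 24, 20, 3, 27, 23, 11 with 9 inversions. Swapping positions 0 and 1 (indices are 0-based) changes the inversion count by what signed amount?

-1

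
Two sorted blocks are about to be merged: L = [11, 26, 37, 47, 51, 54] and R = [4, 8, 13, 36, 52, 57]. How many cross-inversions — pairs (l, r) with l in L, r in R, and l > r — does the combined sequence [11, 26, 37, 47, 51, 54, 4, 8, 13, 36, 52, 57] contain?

22

Count, for every r in R, how many entries of L exceed r:
r = 4: 11, 26, 37, 47, 51, 54 → 6
r = 8: 11, 26, 37, 47, 51, 54 → 6
r = 13: 26, 37, 47, 51, 54 → 5
r = 36: 37, 47, 51, 54 → 4
r = 52: 54 → 1
r = 57: none → 0
Cross-inversions: 6 + 6 + 5 + 4 + 1 + 0 = 22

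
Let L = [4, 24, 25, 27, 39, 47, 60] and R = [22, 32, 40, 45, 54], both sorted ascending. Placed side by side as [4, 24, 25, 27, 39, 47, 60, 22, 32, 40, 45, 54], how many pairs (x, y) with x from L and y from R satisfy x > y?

Count, for every r in R, how many entries of L exceed r:
r = 22: 24, 25, 27, 39, 47, 60 → 6
r = 32: 39, 47, 60 → 3
r = 40: 47, 60 → 2
r = 45: 47, 60 → 2
r = 54: 60 → 1
Cross-inversions: 6 + 3 + 2 + 2 + 1 = 14

14 cross-inversions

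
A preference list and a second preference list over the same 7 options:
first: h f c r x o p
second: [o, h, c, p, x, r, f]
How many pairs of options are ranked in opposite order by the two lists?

There are 12 pairs.

Assign each item its position (1..7) in the first ordering, then rewrite the second ordering as that position sequence:
positions: h→1, f→2, c→3, r→4, x→5, o→6, p→7
second ordering as positions: [6, 1, 3, 7, 5, 4, 2]
Discordant pairs = inversions in this position sequence.
6: 1, 3, 5, 4, 2 → 5
1: 0
3: 2 → 1
7: 5, 4, 2 → 3
5: 4, 2 → 2
4: 2 → 1
2: 0
Total: 5 + 0 + 1 + 3 + 2 + 1 + 0 = 12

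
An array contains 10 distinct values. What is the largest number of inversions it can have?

A reversed (strictly descending) arrangement makes every pair an inversion, giving C(10, 2) inversions.
C(10, 2) = 10·9/2 = 45

45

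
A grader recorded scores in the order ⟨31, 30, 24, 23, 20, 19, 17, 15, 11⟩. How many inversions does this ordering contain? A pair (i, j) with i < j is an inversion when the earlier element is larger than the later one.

36

For each element, count later entries that are smaller:
31: 8
30: 7
24: 6
23: 5
20: 4
19: 3
17: 2
15: 1
11: 0
Sum: 8 + 7 + 6 + 5 + 4 + 3 + 2 + 1 + 0 = 36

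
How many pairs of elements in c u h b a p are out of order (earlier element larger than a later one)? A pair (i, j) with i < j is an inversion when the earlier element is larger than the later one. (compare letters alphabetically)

9

Out-of-order index pairs (1-indexed):
(1,4): c > b
(1,5): c > a
(2,3): u > h
(2,4): u > b
(2,5): u > a
(2,6): u > p
(3,4): h > b
(3,5): h > a
(4,5): b > a
That's 9 pairs.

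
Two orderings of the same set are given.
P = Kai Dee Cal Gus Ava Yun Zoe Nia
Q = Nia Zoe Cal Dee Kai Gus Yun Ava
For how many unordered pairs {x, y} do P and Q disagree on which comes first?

17 disagreeing pairs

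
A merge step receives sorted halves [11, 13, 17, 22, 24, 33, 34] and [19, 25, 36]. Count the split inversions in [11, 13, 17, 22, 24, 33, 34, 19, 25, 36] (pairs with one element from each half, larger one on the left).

6

For each element r of the right run, count left-run elements greater than r:
r = 19: 22, 24, 33, 34 → 4
r = 25: 33, 34 → 2
r = 36: none → 0
Cross-inversions: 4 + 2 + 0 = 6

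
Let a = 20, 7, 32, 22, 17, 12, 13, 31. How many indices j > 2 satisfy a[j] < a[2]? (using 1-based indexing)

0 such elements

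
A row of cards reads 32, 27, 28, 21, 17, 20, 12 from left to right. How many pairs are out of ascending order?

19

For each element, count later entries that are smaller:
32 → 27, 28, 21, 17, 20, 12 → 6
27 → 21, 17, 20, 12 → 4
28 → 21, 17, 20, 12 → 4
21 → 17, 20, 12 → 3
17 → 12 → 1
20 → 12 → 1
12 → none → 0
Sum: 6 + 4 + 4 + 3 + 1 + 1 + 0 = 19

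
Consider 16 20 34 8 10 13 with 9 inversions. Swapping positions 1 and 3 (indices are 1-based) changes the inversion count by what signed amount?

Positions 1 and 3 hold 16 and 34; after swapping, the array is [34, 20, 16, 8, 10, 13].
For each element, count later entries that are smaller:
34: 5
20: 4
16: 3
8: 0
10: 0
13: 0
Sum: 5 + 4 + 3 + 0 + 0 + 0 = 12
Change: 12 − 9 = +3

+3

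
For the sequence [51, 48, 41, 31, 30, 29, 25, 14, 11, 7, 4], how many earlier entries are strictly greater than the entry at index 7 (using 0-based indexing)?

The element at index 7 is 14.
Elements before it: 51, 48, 41, 31, 30, 29, 25
Those larger than 14: 51, 48, 41, 31, 30, 29, 25

7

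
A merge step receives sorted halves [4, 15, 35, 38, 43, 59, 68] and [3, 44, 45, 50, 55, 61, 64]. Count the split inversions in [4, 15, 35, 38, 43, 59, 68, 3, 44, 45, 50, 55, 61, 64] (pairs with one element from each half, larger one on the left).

17 cross-inversions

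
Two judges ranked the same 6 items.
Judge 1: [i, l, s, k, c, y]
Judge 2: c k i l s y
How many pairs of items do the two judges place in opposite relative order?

There are 7 discordant pairs.

Assign each item its position (1..6) in the first ordering, then rewrite the second ordering as that position sequence:
positions: i→1, l→2, s→3, k→4, c→5, y→6
second ordering as positions: [5, 4, 1, 2, 3, 6]
Discordant pairs = inversions in this position sequence.
5: 4, 1, 2, 3 → 4
4: 1, 2, 3 → 3
1: 0
2: 0
3: 0
6: 0
Total: 4 + 3 + 0 + 0 + 0 + 0 = 7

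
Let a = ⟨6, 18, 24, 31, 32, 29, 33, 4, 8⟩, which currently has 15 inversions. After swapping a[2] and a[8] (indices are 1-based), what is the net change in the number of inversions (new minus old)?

Positions 2 and 8 hold 18 and 4; after swapping, the array is [6, 4, 24, 31, 32, 29, 33, 18, 8].
For each element, count later entries that are smaller:
6: 1
4: 0
24: 2
31: 3
32: 3
29: 2
33: 2
18: 1
8: 0
Sum: 1 + 0 + 2 + 3 + 3 + 2 + 2 + 1 + 0 = 14
Change: 14 − 15 = -1

-1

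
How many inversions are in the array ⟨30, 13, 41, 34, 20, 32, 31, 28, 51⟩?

For each element, count later entries that are smaller:
30 → 13, 20, 28 → 3
13 → none → 0
41 → 34, 20, 32, 31, 28 → 5
34 → 20, 32, 31, 28 → 4
20 → none → 0
32 → 31, 28 → 2
31 → 28 → 1
28 → none → 0
51 → none → 0
Sum: 3 + 0 + 5 + 4 + 0 + 2 + 1 + 0 + 0 = 15

15 inversions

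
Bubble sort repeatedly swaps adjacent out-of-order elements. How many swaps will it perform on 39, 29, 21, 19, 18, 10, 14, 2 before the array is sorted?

Minimum adjacent swaps = number of inversions (each swap of adjacent out-of-order elements removes one inversion and no swap can remove more).
Count inversions — for each element, later elements that are smaller:
39: 29, 21, 19, 18, 10, 14, 2 → 7
29: 21, 19, 18, 10, 14, 2 → 6
21: 19, 18, 10, 14, 2 → 5
19: 18, 10, 14, 2 → 4
18: 10, 14, 2 → 3
10: 2 → 1
14: 2 → 1
2: none → 0
Total inversions: 7 + 6 + 5 + 4 + 3 + 1 + 1 + 0 = 27

There are 27 adjacent swaps.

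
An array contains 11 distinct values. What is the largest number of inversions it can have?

55 inversions

The maximum occurs when the array is in strictly decreasing order: every one of the C(11, 2) pairs is inverted.
C(11, 2) = 11·10/2 = 55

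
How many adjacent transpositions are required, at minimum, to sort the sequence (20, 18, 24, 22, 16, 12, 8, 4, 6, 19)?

There are 34 swaps.

Minimum adjacent swaps = number of inversions (each swap of adjacent out-of-order elements removes one inversion and no swap can remove more).
Count inversions — for each element, later elements that are smaller:
20: 18, 16, 12, 8, 4, 6, 19 → 7
18: 16, 12, 8, 4, 6 → 5
24: 22, 16, 12, 8, 4, 6, 19 → 7
22: 16, 12, 8, 4, 6, 19 → 6
16: 12, 8, 4, 6 → 4
12: 8, 4, 6 → 3
8: 4, 6 → 2
4: none → 0
6: none → 0
19: none → 0
Total inversions: 7 + 5 + 7 + 6 + 4 + 3 + 2 + 0 + 0 + 0 = 34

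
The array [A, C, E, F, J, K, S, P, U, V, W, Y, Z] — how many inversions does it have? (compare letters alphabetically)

1

For each element, count later entries that are smaller:
A: 0
C: 0
E: 0
F: 0
J: 0
K: 0
S: 1
P: 0
U: 0
V: 0
W: 0
Y: 0
Z: 0
Sum: 0 + 0 + 0 + 0 + 0 + 0 + 1 + 0 + 0 + 0 + 0 + 0 + 0 = 1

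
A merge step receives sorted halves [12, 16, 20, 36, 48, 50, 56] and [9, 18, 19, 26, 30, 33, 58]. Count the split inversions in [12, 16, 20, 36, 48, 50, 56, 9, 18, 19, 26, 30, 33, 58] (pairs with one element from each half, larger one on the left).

29

Take each right-half value and tally the left-half values above it:
r = 9: 12, 16, 20, 36, 48, 50, 56 → 7
r = 18: 20, 36, 48, 50, 56 → 5
r = 19: 20, 36, 48, 50, 56 → 5
r = 26: 36, 48, 50, 56 → 4
r = 30: 36, 48, 50, 56 → 4
r = 33: 36, 48, 50, 56 → 4
r = 58: none → 0
Cross-inversions: 7 + 5 + 5 + 4 + 4 + 4 + 0 = 29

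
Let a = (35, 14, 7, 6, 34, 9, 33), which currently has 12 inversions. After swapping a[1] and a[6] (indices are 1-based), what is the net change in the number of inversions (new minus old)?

-5

Positions 1 and 6 hold 35 and 9; after swapping, the array is [9, 14, 7, 6, 34, 35, 33].
For each element, count later entries that are smaller:
9: 2
14: 2
7: 1
6: 0
34: 1
35: 1
33: 0
Sum: 2 + 2 + 1 + 0 + 1 + 1 + 0 = 7
Change: 7 − 12 = -5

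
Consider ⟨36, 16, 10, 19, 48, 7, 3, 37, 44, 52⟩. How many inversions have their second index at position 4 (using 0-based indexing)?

The element at index 4 is 48.
Elements before it: 36, 16, 10, 19
None of them are larger than 48.

0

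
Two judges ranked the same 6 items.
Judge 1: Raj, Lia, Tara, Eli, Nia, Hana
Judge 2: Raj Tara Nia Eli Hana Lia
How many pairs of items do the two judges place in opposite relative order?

Discordant pairs: 5

Assign each item its position (1..6) in the first ordering, then rewrite the second ordering as that position sequence:
positions: Raj→1, Lia→2, Tara→3, Eli→4, Nia→5, Hana→6
second ordering as positions: [1, 3, 5, 4, 6, 2]
Discordant pairs = inversions in this position sequence.
1: 0
3: 2 → 1
5: 4, 2 → 2
4: 2 → 1
6: 2 → 1
2: 0
Total: 0 + 1 + 2 + 1 + 1 + 0 = 5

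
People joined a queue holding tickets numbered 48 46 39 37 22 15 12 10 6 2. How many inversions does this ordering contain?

Element-by-element contributions:
48 → 46, 39, 37, 22, 15, 12, 10, 6, 2 → 9
46 → 39, 37, 22, 15, 12, 10, 6, 2 → 8
39 → 37, 22, 15, 12, 10, 6, 2 → 7
37 → 22, 15, 12, 10, 6, 2 → 6
22 → 15, 12, 10, 6, 2 → 5
15 → 12, 10, 6, 2 → 4
12 → 10, 6, 2 → 3
10 → 6, 2 → 2
6 → 2 → 1
2 → none → 0
Sum: 9 + 8 + 7 + 6 + 5 + 4 + 3 + 2 + 1 + 0 = 45

45 inversions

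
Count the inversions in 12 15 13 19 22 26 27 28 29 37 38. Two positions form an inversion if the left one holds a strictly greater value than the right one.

Element-by-element contributions:
12 → none → 0
15 → 13 → 1
13 → none → 0
19 → none → 0
22 → none → 0
26 → none → 0
27 → none → 0
28 → none → 0
29 → none → 0
37 → none → 0
38 → none → 0
Sum: 0 + 1 + 0 + 0 + 0 + 0 + 0 + 0 + 0 + 0 + 0 = 1

There is 1 out-of-order pair.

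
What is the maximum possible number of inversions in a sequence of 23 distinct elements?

A reversed (strictly descending) arrangement makes every pair an inversion, giving C(23, 2) inversions.
C(23, 2) = 23·22/2 = 253

253 inversions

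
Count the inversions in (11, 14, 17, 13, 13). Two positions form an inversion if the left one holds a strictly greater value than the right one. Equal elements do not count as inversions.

Inversions: 4

Element-by-element contributions:
11: 0
14: 2
17: 2
13: 0
13: 0
Sum: 0 + 2 + 2 + 0 + 0 = 4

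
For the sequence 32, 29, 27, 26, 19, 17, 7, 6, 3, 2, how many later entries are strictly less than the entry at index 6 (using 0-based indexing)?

3

The element at index 6 is 7.
Elements after it: 6, 3, 2
Those smaller than 7: 6, 3, 2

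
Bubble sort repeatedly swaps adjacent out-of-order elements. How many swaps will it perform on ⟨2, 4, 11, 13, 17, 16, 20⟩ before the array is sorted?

Each adjacent swap fixes exactly one inversion, so the minimum swap count equals the number of inversions.
Count inversions — for each element, later elements that are smaller:
2: none → 0
4: none → 0
11: none → 0
13: none → 0
17: 16 → 1
16: none → 0
20: none → 0
Total inversions: 0 + 0 + 0 + 0 + 1 + 0 + 0 = 1

There is 1 adjacent swap.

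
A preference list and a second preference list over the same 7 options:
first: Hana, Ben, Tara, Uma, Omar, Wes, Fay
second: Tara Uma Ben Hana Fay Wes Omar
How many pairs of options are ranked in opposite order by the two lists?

Pairs: 8

Assign each item its position (1..7) in the first ordering, then rewrite the second ordering as that position sequence:
positions: Hana→1, Ben→2, Tara→3, Uma→4, Omar→5, Wes→6, Fay→7
second ordering as positions: [3, 4, 2, 1, 7, 6, 5]
Discordant pairs = inversions in this position sequence.
3: 2, 1 → 2
4: 2, 1 → 2
2: 1 → 1
1: 0
7: 6, 5 → 2
6: 5 → 1
5: 0
Total: 2 + 2 + 1 + 0 + 2 + 1 + 0 = 8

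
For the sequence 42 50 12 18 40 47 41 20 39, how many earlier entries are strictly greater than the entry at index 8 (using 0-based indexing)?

The element at index 8 is 39.
Elements before it: 42, 50, 12, 18, 40, 47, 41, 20
Those larger than 39: 42, 50, 40, 47, 41

5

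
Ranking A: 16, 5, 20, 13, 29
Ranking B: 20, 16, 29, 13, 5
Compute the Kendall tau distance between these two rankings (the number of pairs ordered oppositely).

5

Assign each item its position (1..5) in the first ordering, then rewrite the second ordering as that position sequence:
positions: 16→1, 5→2, 20→3, 13→4, 29→5
second ordering as positions: [3, 1, 5, 4, 2]
Discordant pairs = inversions in this position sequence.
3: 1, 2 → 2
1: 0
5: 4, 2 → 2
4: 2 → 1
2: 0
Total: 2 + 0 + 2 + 1 + 0 = 5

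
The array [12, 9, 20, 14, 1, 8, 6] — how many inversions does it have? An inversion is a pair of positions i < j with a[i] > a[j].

Sweep left to right; for each value list the smaller values that follow it:
12 → 9, 1, 8, 6 → 4
9 → 1, 8, 6 → 3
20 → 14, 1, 8, 6 → 4
14 → 1, 8, 6 → 3
1 → none → 0
8 → 6 → 1
6 → none → 0
Sum: 4 + 3 + 4 + 3 + 0 + 1 + 0 = 15

15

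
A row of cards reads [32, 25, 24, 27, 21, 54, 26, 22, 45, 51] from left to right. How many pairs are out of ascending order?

There are 19 inversions.

For each element, count later entries that are smaller:
32 → 25, 24, 27, 21, 26, 22 → 6
25 → 24, 21, 22 → 3
24 → 21, 22 → 2
27 → 21, 26, 22 → 3
21 → none → 0
54 → 26, 22, 45, 51 → 4
26 → 22 → 1
22 → none → 0
45 → none → 0
51 → none → 0
Sum: 6 + 3 + 2 + 3 + 0 + 4 + 1 + 0 + 0 + 0 = 19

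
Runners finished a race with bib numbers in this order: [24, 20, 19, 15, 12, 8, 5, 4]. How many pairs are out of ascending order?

For each element, count later entries that are smaller:
24: 7
20: 6
19: 5
15: 4
12: 3
8: 2
5: 1
4: 0
Sum: 7 + 6 + 5 + 4 + 3 + 2 + 1 + 0 = 28

Inversions: 28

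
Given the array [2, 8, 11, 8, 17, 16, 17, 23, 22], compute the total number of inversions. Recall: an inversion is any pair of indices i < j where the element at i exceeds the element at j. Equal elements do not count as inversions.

3

For each element, count later entries that are smaller:
2 → none → 0
8 → none → 0
11 → 8 → 1
8 → none → 0
17 → 16 → 1
16 → none → 0
17 → none → 0
23 → 22 → 1
22 → none → 0
Sum: 0 + 0 + 1 + 0 + 1 + 0 + 0 + 1 + 0 = 3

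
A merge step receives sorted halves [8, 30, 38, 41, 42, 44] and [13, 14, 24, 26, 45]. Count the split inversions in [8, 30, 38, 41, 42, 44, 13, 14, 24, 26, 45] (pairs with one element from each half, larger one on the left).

20 cross-inversions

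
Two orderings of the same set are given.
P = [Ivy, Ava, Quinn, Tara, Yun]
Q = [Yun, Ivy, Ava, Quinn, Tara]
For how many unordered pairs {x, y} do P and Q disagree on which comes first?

Disagreeing pairs: 4

Assign each item its position (1..5) in the first ordering, then rewrite the second ordering as that position sequence:
positions: Ivy→1, Ava→2, Quinn→3, Tara→4, Yun→5
second ordering as positions: [5, 1, 2, 3, 4]
Discordant pairs = inversions in this position sequence.
5: 1, 2, 3, 4 → 4
1: 0
2: 0
3: 0
4: 0
Total: 4 + 0 + 0 + 0 + 0 = 4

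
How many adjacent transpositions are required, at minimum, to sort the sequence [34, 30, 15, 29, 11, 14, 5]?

The minimum number of adjacent swaps to sort an array equals its inversion count, since every such swap removes exactly one inversion.
Count inversions — for each element, later elements that are smaller:
34: 30, 15, 29, 11, 14, 5 → 6
30: 15, 29, 11, 14, 5 → 5
15: 11, 14, 5 → 3
29: 11, 14, 5 → 3
11: 5 → 1
14: 5 → 1
5: none → 0
Total inversions: 6 + 5 + 3 + 3 + 1 + 1 + 0 = 19

19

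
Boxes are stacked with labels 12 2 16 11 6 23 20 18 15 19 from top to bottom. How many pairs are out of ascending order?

Element-by-element contributions:
12 → 2, 11, 6 → 3
2 → none → 0
16 → 11, 6, 15 → 3
11 → 6 → 1
6 → none → 0
23 → 20, 18, 15, 19 → 4
20 → 18, 15, 19 → 3
18 → 15 → 1
15 → none → 0
19 → none → 0
Sum: 3 + 0 + 3 + 1 + 0 + 4 + 3 + 1 + 0 + 0 = 15

Out-of-order pairs: 15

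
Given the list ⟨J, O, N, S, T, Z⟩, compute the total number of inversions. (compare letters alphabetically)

1

Out-of-order index pairs (0-indexed):
(1,2): O > N
That's 1 pair.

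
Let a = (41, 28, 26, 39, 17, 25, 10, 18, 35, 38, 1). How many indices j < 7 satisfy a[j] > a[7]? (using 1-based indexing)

The element at index 7 is 10.
Elements before it: 41, 28, 26, 39, 17, 25
Those larger than 10: 41, 28, 26, 39, 17, 25

6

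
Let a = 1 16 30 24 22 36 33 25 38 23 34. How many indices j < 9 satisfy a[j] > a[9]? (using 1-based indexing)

0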